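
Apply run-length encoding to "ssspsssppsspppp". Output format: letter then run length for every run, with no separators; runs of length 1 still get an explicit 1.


String: "ssspsssppsspppp"
Scanning for consecutive runs:
  's' x 3
  'p' x 1
  's' x 3
  'p' x 2
  's' x 2
  'p' x 4
RLE = "s3p1s3p2s2p4"


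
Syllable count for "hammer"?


Word: "hammer"
Syllable breakdown: ham · mer
Counting: 2 parts
= 2 syllables


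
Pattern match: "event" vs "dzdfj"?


Pattern of "event": [0, 1, 0, 2, 3]
Pattern of "dzdfj": [0, 1, 0, 2, 3]
Patterns match
Same pattern = Yes


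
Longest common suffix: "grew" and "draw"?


Word 1: "grew"
Word 2: "draw"
Comparing from end:
  Pos -1: 'w' == 'w'
  Pos -2: 'e' != 'a' (stop)
LCS = "w" (length 1)


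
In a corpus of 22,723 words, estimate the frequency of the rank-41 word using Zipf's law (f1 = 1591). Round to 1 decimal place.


Zipf's law: f(r) = f(1) / r
f(1) = 1591
f(41) = 1591 / 41
= 38.8 occurrences


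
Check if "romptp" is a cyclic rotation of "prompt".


Word: "prompt", Candidate: "romptp"
Method: check if candidate is substring of word+word
"promptprompt" contains "romptp"? Yes
Is rotation = Yes


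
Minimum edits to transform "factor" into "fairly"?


Word 1: "factor" (length 6)
Word 2: "fairly" (length 6)
One optimal edit sequence (insert/delete/substitute each cost 1):
  1. keep 'f'
  2. keep 'a'
  3. substitute 'c' -> 'i'  (+1)
  4. substitute 't' -> 'r'  (+1)
  5. substitute 'o' -> 'l'  (+1)
  6. substitute 'r' -> 'y'  (+1)
Total edit operations: 4
Edit distance = 4


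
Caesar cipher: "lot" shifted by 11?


Word: "lot"
Shift: 11
Each letter → (letter + shift) mod 26:
  'l' (11) + 11 = 22 → 'w'
  'o' (14) + 11 = 25 → 'z'
  't' (19) + 11 = 4 → 'e'
Result = "wze"


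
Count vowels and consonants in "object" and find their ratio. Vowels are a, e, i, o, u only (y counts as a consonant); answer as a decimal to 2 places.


Word: "object"
Vowels (a,e,i,o,u): 2
Consonants: 4
Ratio = 2/4
= 0.50


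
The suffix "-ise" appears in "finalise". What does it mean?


Suffix: -ise
Example: finalise (final + -ise)
Meaning = to make


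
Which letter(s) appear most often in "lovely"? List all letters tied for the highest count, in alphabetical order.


Word: "lovely"
Letter counts:
  'e': 1
  'l': 2
  'o': 1
  'v': 1
  'y': 1
Maximum count = 2
Most frequent = 'l' (2 times each)


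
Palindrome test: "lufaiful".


Word: "lufaiful"
Reversed: "lufiaful"
Forward == Backward? lufaiful != lufiaful
Palindrome = No


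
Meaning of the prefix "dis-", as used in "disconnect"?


Prefix: dis-
Example: disconnect (dis- + connect)
Meaning = not / opposite


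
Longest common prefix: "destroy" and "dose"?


Word 1: "destroy"
Word 2: "dose"
Comparing from start:
  Pos 0: 'd' == 'd'
  Pos 1: 'e' != 'o' (stop)
LCP = "d" (length 1)


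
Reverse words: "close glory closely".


Original: "close glory closely"
Words (1..n): close | glory | closely
Reversed (n..1): closely | glory | close
Result = "closely glory close"


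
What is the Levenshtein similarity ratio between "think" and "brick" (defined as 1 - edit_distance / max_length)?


Word 1: "think" (length 5)
Word 2: "brick" (length 5)
One optimal edit sequence:
  1. substitute 't' -> 'b'  (+1)
  2. substitute 'h' -> 'r'  (+1)
  3. keep 'i'
  4. substitute 'n' -> 'c'  (+1)
  5. keep 'k'
Edit distance = 3
Max length = max(5, 5) = 5
Similarity = 1 - 3/5
= 0.4000


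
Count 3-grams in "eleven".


Word: "eleven" (length 6)
Number of 3-grams = length - 3 + 1 = 6 - 3 + 1
= 4


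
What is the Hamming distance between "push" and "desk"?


Comparing character by character (same length = 4):
  Pos 0: 'p' vs 'd' !=
  Pos 1: 'u' vs 'e' !=
  Pos 2: 's' vs 's' =
  Pos 3: 'h' vs 'k' !=
Hamming distance = 3


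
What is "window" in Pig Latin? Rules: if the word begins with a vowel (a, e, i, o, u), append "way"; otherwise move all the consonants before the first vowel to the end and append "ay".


Word: "window"
Starts with consonant(s) → move to end, add 'ay'
Consonant cluster: "w"
Pig Latin = "indowway"


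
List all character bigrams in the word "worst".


Word: "worst" (length 5)
Number of bigrams = 5 - 2 + 1 = 4
  Position 0: "wo"
  Position 1: "or"
  Position 2: "rs"
  Position 3: "st"
Bigrams = "wo", "or", "rs", "st"


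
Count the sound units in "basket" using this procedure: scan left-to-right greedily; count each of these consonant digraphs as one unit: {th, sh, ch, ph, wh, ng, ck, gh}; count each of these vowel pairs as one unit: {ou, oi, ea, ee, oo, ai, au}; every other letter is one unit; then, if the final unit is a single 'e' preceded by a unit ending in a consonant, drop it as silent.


Word: "basket" (6 letters)
Left-to-right scan:
  1. 'b' (letter)
  2. 'a' (letter)
  3. 's' (letter)
  4. 'k' (letter)
  5. 'e' (letter)
  6. 't' (letter)
Units from scan: 6
Sound units = 6 units


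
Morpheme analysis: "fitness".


Word: "fitness"
Morphemes: fit | -ness
Each morpheme carries meaning
= 2 morphemes


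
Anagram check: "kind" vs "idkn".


Word 1: "kind" → sorted: dikn
Word 2: "idkn" → sorted: dikn
Same letters? dikn == dikn
Anagram = Yes


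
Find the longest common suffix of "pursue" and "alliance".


Word 1: "pursue"
Word 2: "alliance"
Comparing from end:
  Pos -1: 'e' == 'e'
  Pos -2: 'u' != 'c' (stop)
LCS = "e" (length 1)


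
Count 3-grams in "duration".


Word: "duration" (length 8)
Number of 3-grams = length - 3 + 1 = 8 - 3 + 1
= 6


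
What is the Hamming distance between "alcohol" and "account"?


Comparing character by character (same length = 7):
  Pos 0: 'a' vs 'a' =
  Pos 1: 'l' vs 'c' !=
  Pos 2: 'c' vs 'c' =
  Pos 3: 'o' vs 'o' =
  Pos 4: 'h' vs 'u' !=
  Pos 5: 'o' vs 'n' !=
  Pos 6: 'l' vs 't' !=
Hamming distance = 4


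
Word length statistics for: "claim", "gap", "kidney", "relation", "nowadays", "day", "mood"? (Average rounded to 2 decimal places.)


Lengths: "claim"=5, "gap"=3, "kidney"=6, "relation"=8, "nowadays"=8, "day"=3, "mood"=4
Sum = 37, Count = 7
Average = 37/7 = 5.29
= avg=5.29, min=3, max=8


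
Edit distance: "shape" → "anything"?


Word 1: "shape" (length 5)
Word 2: "anything" (length 8)
One optimal edit sequence (insert/delete/substitute each cost 1):
  1. insert 'a'  (+1)
  2. insert 'n'  (+1)
  3. insert 'y'  (+1)
  4. substitute 's' -> 't'  (+1)
  5. keep 'h'
  6. substitute 'a' -> 'i'  (+1)
  7. substitute 'p' -> 'n'  (+1)
  8. substitute 'e' -> 'g'  (+1)
Total edit operations: 7
Edit distance = 7


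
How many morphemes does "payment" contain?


Word: "payment"
Morphemes: pay | -ment
Each morpheme carries meaning
= 2 morphemes


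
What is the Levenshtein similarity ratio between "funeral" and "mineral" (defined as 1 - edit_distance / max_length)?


Word 1: "funeral" (length 7)
Word 2: "mineral" (length 7)
One optimal edit sequence:
  1. substitute 'f' -> 'm'  (+1)
  2. substitute 'u' -> 'i'  (+1)
  3. keep 'n'
  4. keep 'e'
  5. keep 'r'
  6. keep 'a'
  7. keep 'l'
Edit distance = 2
Max length = max(7, 7) = 7
Similarity = 1 - 2/7
= 0.7143


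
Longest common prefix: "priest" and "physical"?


Word 1: "priest"
Word 2: "physical"
Comparing from start:
  Pos 0: 'p' == 'p'
  Pos 1: 'r' != 'h' (stop)
LCP = "p" (length 1)


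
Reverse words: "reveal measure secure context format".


Original: "reveal measure secure context format"
Words (1..n): reveal | measure | secure | context | format
Reversed (n..1): format | context | secure | measure | reveal
Result = "format context secure measure reveal"


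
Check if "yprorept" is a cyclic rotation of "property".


Word: "property", Candidate: "yprorept"
Method: check if candidate is substring of word+word
"propertyproperty" contains "yprorept"? No
Is rotation = No


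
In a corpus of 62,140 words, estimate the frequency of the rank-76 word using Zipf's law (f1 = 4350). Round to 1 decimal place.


Zipf's law: f(r) = f(1) / r
f(1) = 4350
f(76) = 4350 / 76
= 57.2 occurrences


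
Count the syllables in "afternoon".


Word: "afternoon"
Syllable breakdown: af | ter | noon
Counting: 3 parts
= 3 syllables


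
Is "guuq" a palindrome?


Word: "guuq"
Reversed: "quug"
Forward == Backward? guuq != quug
Palindrome = No


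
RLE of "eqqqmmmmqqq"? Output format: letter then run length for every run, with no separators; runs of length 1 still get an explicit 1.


String: "eqqqmmmmqqq"
Scanning for consecutive runs:
  'e' x 1
  'q' x 3
  'm' x 4
  'q' x 3
RLE = "e1q3m4q3"


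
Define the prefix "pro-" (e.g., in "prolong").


Prefix: pro-
As in: prolong -> pro- + long
Meaning = forward / in favor of


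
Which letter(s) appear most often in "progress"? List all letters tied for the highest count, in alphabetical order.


Word: "progress"
Letter counts:
  'e': 1
  'g': 1
  'o': 1
  'p': 1
  'r': 2
  's': 2
Maximum count = 2
Most frequent = 'r', 's' (2 times each)


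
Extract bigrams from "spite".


Word: "spite" (length 5)
Number of bigrams = 5 - 2 + 1 = 4
  Position 0: "sp"
  Position 1: "pi"
  Position 2: "it"
  Position 3: "te"
Bigrams = "sp", "pi", "it", "te"


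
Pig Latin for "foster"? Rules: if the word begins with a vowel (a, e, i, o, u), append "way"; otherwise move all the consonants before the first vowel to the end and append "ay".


Word: "foster"
Starts with consonant(s) → move to end, add 'ay'
Consonant cluster: "f"
Pig Latin = "osterfay"


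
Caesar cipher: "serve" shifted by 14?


Word: "serve"
Shift: 14
Each letter → (letter + shift) mod 26:
  's' (18) + 14 = 6 → 'g'
  'e' (4) + 14 = 18 → 's'
  'r' (17) + 14 = 5 → 'f'
  'v' (21) + 14 = 9 → 'j'
  'e' (4) + 14 = 18 → 's'
Result = "gsfjs"


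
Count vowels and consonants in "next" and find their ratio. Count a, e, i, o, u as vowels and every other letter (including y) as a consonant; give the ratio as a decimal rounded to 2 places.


Word: "next"
Vowels (a,e,i,o,u): 1
Consonants: 3
Ratio = 1/3
= 0.33


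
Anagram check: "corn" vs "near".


Word 1: "corn" → sorted: cnor
Word 2: "near" → sorted: aenr
Same letters? cnor != aenr
Anagram = No


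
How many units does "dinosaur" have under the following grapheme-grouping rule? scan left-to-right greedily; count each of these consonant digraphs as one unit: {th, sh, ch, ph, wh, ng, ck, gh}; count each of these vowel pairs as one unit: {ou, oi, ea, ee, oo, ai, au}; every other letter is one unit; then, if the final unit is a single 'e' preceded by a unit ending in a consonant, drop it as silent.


Word: "dinosaur" (8 letters)
Left-to-right scan:
  [1] 'd' (letter)
  [2] 'i' (letter)
  [3] 'n' (letter)
  [4] 'o' (letter)
  [5] 's' (letter)
  [6] 'au' (vowel-pair)
  [7] 'r' (letter)
Units from scan: 7
Sound units = 7 units


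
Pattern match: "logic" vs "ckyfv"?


Pattern of "logic": [0, 1, 2, 3, 4]
Pattern of "ckyfv": [0, 1, 2, 3, 4]
Patterns match
Same pattern = Yes


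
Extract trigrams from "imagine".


Word: "imagine" (length 7)
Number of trigrams = 7 - 3 + 1 = 5
  Position 0: "ima"
  Position 1: "mag"
  Position 2: "agi"
  Position 3: "gin"
  Position 4: "ine"
Trigrams = "ima", "mag", "agi", "gin", "ine"


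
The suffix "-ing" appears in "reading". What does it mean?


Suffix: -ing
Example: reading (read + -ing)
Meaning = present participle


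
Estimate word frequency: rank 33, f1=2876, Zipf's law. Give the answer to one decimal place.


Zipf's law: f(r) = f(1) / r
f(1) = 2876
f(33) = 2876 / 33
= 87.2 occurrences


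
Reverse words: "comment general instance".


Original: "comment general instance"
Words (1..n): comment | general | instance
Reversed (n..1): instance | general | comment
Result = "instance general comment"


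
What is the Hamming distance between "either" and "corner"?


Comparing character by character (same length = 6):
  Pos 0: 'e' vs 'c' !=
  Pos 1: 'i' vs 'o' !=
  Pos 2: 't' vs 'r' !=
  Pos 3: 'h' vs 'n' !=
  Pos 4: 'e' vs 'e' =
  Pos 5: 'r' vs 'r' =
Hamming distance = 4


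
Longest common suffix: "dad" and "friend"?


Word 1: "dad"
Word 2: "friend"
Comparing from end:
  Pos -1: 'd' == 'd'
  Pos -2: 'a' != 'n' (stop)
LCS = "d" (length 1)


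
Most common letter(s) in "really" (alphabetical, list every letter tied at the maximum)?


Word: "really"
Letter counts:
  'a': 1
  'e': 1
  'l': 2
  'r': 1
  'y': 1
Maximum count = 2
Most frequent = 'l' (2 times each)


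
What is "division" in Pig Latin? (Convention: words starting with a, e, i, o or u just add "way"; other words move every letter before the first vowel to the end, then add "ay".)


Word: "division"
Starts with consonant(s) → move to end, add 'ay'
Consonant cluster: "d"
Pig Latin = "ivisionday"


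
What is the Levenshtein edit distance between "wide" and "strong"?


Word 1: "wide" (length 4)
Word 2: "strong" (length 6)
One optimal edit sequence (insert/delete/substitute each cost 1):
  1. insert 's'  (+1)
  2. insert 't'  (+1)
  3. substitute 'w' -> 'r'  (+1)
  4. substitute 'i' -> 'o'  (+1)
  5. substitute 'd' -> 'n'  (+1)
  6. substitute 'e' -> 'g'  (+1)
Total edit operations: 6
Edit distance = 6


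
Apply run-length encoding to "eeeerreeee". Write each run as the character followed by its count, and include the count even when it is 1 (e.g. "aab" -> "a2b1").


String: "eeeerreeee"
Scanning for consecutive runs:
  'e' x 4
  'r' x 2
  'e' x 4
RLE = "e4r2e4"


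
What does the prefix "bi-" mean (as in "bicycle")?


Prefix: bi-
Example: bicycle (bi- + cycle)
Meaning = two


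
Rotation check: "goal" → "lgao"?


Word: "goal", Candidate: "lgao"
Method: check if candidate is substring of word+word
"goalgoal" contains "lgao"? No
Is rotation = No


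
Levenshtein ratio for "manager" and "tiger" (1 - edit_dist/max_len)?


Word 1: "manager" (length 7)
Word 2: "tiger" (length 5)
One optimal edit sequence:
  1. delete 'm'  (+1)
  2. delete 'a'  (+1)
  3. substitute 'n' -> 't'  (+1)
  4. substitute 'a' -> 'i'  (+1)
  5. keep 'g'
  6. keep 'e'
  7. keep 'r'
Edit distance = 4
Max length = max(7, 5) = 7
Similarity = 1 - 4/7
= 0.4286


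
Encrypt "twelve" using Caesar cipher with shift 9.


Word: "twelve"
Shift: 9
Each letter → (letter + shift) mod 26:
  't' (19) + 9 = 2 → 'c'
  'w' (22) + 9 = 5 → 'f'
  'e' (4) + 9 = 13 → 'n'
  'l' (11) + 9 = 20 → 'u'
  'v' (21) + 9 = 4 → 'e'
  'e' (4) + 9 = 13 → 'n'
Result = "cfnuen"


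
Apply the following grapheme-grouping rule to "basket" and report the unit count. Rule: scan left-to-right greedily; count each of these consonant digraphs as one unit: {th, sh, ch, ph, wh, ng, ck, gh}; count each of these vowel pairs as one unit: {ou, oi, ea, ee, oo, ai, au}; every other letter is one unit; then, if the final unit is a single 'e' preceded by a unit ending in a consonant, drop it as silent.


Word: "basket" (6 letters)
Left-to-right scan:
  (1) 'b' (letter)
  (2) 'a' (letter)
  (3) 's' (letter)
  (4) 'k' (letter)
  (5) 'e' (letter)
  (6) 't' (letter)
Units from scan: 6
Sound units = 6 units


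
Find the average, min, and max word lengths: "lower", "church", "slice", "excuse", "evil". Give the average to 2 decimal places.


Lengths: "lower"=5, "church"=6, "slice"=5, "excuse"=6, "evil"=4
Sum = 26, Count = 5
Average = 26/5 = 5.20
= avg=5.20, min=4, max=6


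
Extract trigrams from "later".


Word: "later" (length 5)
Number of trigrams = 5 - 3 + 1 = 3
  Position 0: "lat"
  Position 1: "ate"
  Position 2: "ter"
Trigrams = "lat", "ate", "ter"


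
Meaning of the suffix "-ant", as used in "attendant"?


Suffix: -ant
Example: attendant = attend + -ant
Meaning = one who / that which


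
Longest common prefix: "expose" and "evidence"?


Word 1: "expose"
Word 2: "evidence"
Comparing from start:
  Pos 0: 'e' == 'e'
  Pos 1: 'x' != 'v' (stop)
LCP = "e" (length 1)


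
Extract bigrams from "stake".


Word: "stake" (length 5)
Number of bigrams = 5 - 2 + 1 = 4
  Position 0: "st"
  Position 1: "ta"
  Position 2: "ak"
  Position 3: "ke"
Bigrams = "st", "ta", "ak", "ke"


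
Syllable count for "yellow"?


Word: "yellow"
Syllable breakdown: yel · low
Counting: 2 parts
= 2 syllables


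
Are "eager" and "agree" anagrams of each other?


Word 1: "eager" → sorted: aeegr
Word 2: "agree" → sorted: aeegr
Same letters? aeegr == aeegr
Anagram = Yes


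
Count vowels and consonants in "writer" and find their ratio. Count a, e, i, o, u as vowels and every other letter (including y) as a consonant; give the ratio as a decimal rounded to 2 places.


Word: "writer"
Vowels (a,e,i,o,u): 2
Consonants: 4
Ratio = 2/4
= 0.50


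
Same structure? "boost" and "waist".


Pattern of "boost": [0, 1, 1, 2, 3]
Pattern of "waist": [0, 1, 2, 3, 4]
Patterns do not match
Same pattern = No


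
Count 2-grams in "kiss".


Word: "kiss" (length 4)
Number of 2-grams = length - 2 + 1 = 4 - 2 + 1
= 3


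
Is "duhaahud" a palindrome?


Word: "duhaahud"
Reversed: "duhaahud"
Forward == Backward? duhaahud == duhaahud
Palindrome = Yes


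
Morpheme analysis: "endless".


Word: "endless"
Morphemes: end | -less
Each morpheme carries meaning
= 2 morphemes


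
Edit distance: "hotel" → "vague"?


Word 1: "hotel" (length 5)
Word 2: "vague" (length 5)
One optimal edit sequence (insert/delete/substitute each cost 1):
  1. substitute 'h' -> 'v'  (+1)
  2. substitute 'o' -> 'a'  (+1)
  3. substitute 't' -> 'g'  (+1)
  4. substitute 'e' -> 'u'  (+1)
  5. substitute 'l' -> 'e'  (+1)
Total edit operations: 5
Edit distance = 5


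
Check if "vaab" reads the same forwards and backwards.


Word: "vaab"
Reversed: "baav"
Forward == Backward? vaab != baav
Palindrome = No


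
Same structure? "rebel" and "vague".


Pattern of "rebel": [0, 1, 2, 1, 3]
Pattern of "vague": [0, 1, 2, 3, 4]
Patterns do not match
Same pattern = No


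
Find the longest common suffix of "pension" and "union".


Word 1: "pension"
Word 2: "union"
Comparing from end:
  Pos -1: 'n' == 'n'
  Pos -2: 'o' == 'o'
  Pos -3: 'i' == 'i'
  Pos -4: 's' != 'n' (stop)
LCS = "ion" (length 3)


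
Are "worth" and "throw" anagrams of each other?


Word 1: "worth" → sorted: hortw
Word 2: "throw" → sorted: hortw
Same letters? hortw == hortw
Anagram = Yes


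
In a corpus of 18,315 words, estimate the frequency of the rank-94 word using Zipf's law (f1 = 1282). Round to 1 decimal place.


Zipf's law: f(r) = f(1) / r
f(1) = 1282
f(94) = 1282 / 94
= 13.6 occurrences


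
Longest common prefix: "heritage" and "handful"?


Word 1: "heritage"
Word 2: "handful"
Comparing from start:
  Pos 0: 'h' == 'h'
  Pos 1: 'e' != 'a' (stop)
LCP = "h" (length 1)


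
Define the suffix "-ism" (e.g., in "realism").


Suffix: -ism
Example: realism = real + -ism
Meaning = belief / practice


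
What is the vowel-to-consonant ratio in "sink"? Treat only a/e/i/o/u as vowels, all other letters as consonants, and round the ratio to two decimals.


Word: "sink"
Vowels (a,e,i,o,u): 1
Consonants: 3
Ratio = 1/3
= 0.33


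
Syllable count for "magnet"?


Word: "magnet"
Syllable breakdown: mag | net
Counting: 2 parts
= 2 syllables


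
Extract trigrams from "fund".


Word: "fund" (length 4)
Number of trigrams = 4 - 3 + 1 = 2
  Position 0: "fun"
  Position 1: "und"
Trigrams = "fun", "und"


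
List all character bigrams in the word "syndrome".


Word: "syndrome" (length 8)
Number of bigrams = 8 - 2 + 1 = 7
  Position 0: "sy"
  Position 1: "yn"
  Position 2: "nd"
  Position 3: "dr"
  Position 4: "ro"
  Position 5: "om"
  Position 6: "me"
Bigrams = "sy", "yn", "nd", "dr", "ro", "om", "me"


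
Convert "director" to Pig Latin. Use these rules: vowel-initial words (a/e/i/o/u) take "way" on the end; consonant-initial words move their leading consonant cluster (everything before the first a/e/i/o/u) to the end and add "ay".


Word: "director"
Starts with consonant(s) → move to end, add 'ay'
Consonant cluster: "d"
Pig Latin = "irectorday"


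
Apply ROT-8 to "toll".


Word: "toll"
Shift: 8
Each letter → (letter + shift) mod 26:
  't' (19) + 8 = 1 → 'b'
  'o' (14) + 8 = 22 → 'w'
  'l' (11) + 8 = 19 → 't'
  'l' (11) + 8 = 19 → 't'
Result = "bwtt"


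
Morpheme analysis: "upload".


Word: "upload"
Morphemes: up- | load
Each morpheme carries meaning
= 2 morphemes


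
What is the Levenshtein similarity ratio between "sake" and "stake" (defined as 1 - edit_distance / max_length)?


Word 1: "sake" (length 4)
Word 2: "stake" (length 5)
One optimal edit sequence:
  1. keep 's'
  2. insert 't'  (+1)
  3. keep 'a'
  4. keep 'k'
  5. keep 'e'
Edit distance = 1
Max length = max(4, 5) = 5
Similarity = 1 - 1/5
= 0.8000


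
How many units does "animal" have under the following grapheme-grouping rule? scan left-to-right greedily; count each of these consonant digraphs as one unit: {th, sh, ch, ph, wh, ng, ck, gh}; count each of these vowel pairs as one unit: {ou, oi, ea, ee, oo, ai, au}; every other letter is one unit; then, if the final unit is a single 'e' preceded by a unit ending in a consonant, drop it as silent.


Word: "animal" (6 letters)
Left-to-right scan:
  1. 'a' (letter)
  2. 'n' (letter)
  3. 'i' (letter)
  4. 'm' (letter)
  5. 'a' (letter)
  6. 'l' (letter)
Units from scan: 6
Sound units = 6 units


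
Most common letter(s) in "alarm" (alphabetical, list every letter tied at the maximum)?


Word: "alarm"
Letter counts:
  'a': 2
  'l': 1
  'm': 1
  'r': 1
Maximum count = 2
Most frequent = 'a' (2 times each)


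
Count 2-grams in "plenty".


Word: "plenty" (length 6)
Number of 2-grams = length - 2 + 1 = 6 - 2 + 1
= 5


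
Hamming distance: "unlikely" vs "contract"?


Comparing character by character (same length = 8):
  Pos 0: 'u' vs 'c' !=
  Pos 1: 'n' vs 'o' !=
  Pos 2: 'l' vs 'n' !=
  Pos 3: 'i' vs 't' !=
  Pos 4: 'k' vs 'r' !=
  Pos 5: 'e' vs 'a' !=
  Pos 6: 'l' vs 'c' !=
  Pos 7: 'y' vs 't' !=
Hamming distance = 8


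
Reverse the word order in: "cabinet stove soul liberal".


Original: "cabinet stove soul liberal"
Words (1..n): cabinet | stove | soul | liberal
Reversed (n..1): liberal | soul | stove | cabinet
Result = "liberal soul stove cabinet"


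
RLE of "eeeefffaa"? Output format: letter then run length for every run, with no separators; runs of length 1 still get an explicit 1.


String: "eeeefffaa"
Scanning for consecutive runs:
  'e' x 4
  'f' x 3
  'a' x 2
RLE = "e4f3a2"


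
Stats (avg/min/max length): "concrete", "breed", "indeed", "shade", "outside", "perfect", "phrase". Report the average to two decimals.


Lengths: "concrete"=8, "breed"=5, "indeed"=6, "shade"=5, "outside"=7, "perfect"=7, "phrase"=6
Sum = 44, Count = 7
Average = 44/7 = 6.29
= avg=6.29, min=5, max=8


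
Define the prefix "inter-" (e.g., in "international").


Prefix: inter-
Example: international (inter- + national)
Meaning = between


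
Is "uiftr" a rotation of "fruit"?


Word: "fruit", Candidate: "uiftr"
Method: check if candidate is substring of word+word
"fruitfruit" contains "uiftr"? No
Is rotation = No


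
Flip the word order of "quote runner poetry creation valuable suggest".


Original: "quote runner poetry creation valuable suggest"
Words (1..n): quote | runner | poetry | creation | valuable | suggest
Reversed (n..1): suggest | valuable | creation | poetry | runner | quote
Result = "suggest valuable creation poetry runner quote"


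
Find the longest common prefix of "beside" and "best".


Word 1: "beside"
Word 2: "best"
Comparing from start:
  Pos 0: 'b' == 'b'
  Pos 1: 'e' == 'e'
  Pos 2: 's' == 's'
  Pos 3: 'i' != 't' (stop)
LCP = "bes" (length 3)


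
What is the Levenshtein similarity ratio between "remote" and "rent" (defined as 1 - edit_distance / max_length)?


Word 1: "remote" (length 6)
Word 2: "rent" (length 4)
One optimal edit sequence:
  1. keep 'r'
  2. keep 'e'
  3. delete 'm'  (+1)
  4. substitute 'o' -> 'n'  (+1)
  5. keep 't'
  6. delete 'e'  (+1)
Edit distance = 3
Max length = max(6, 4) = 6
Similarity = 1 - 3/6
= 0.5000


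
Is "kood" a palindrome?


Word: "kood"
Reversed: "dook"
Forward == Backward? kood != dook
Palindrome = No


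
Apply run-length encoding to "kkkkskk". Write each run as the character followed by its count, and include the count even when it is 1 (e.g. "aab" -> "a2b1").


String: "kkkkskk"
Scanning for consecutive runs:
  'k' x 4
  's' x 1
  'k' x 2
RLE = "k4s1k2"


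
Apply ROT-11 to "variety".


Word: "variety"
Shift: 11
Each letter → (letter + shift) mod 26:
  'v' (21) + 11 = 6 → 'g'
  'a' (0) + 11 = 11 → 'l'
  'r' (17) + 11 = 2 → 'c'
  'i' (8) + 11 = 19 → 't'
  'e' (4) + 11 = 15 → 'p'
  't' (19) + 11 = 4 → 'e'
  'y' (24) + 11 = 9 → 'j'
Result = "glctpej"


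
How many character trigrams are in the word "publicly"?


Word: "publicly" (length 8)
Number of 3-grams = length - 3 + 1 = 8 - 3 + 1
= 6


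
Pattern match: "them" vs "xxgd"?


Pattern of "them": [0, 1, 2, 3]
Pattern of "xxgd": [0, 0, 1, 2]
Patterns do not match
Same pattern = No


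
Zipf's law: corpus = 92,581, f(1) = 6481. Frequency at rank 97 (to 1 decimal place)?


Zipf's law: f(r) = f(1) / r
f(1) = 6481
f(97) = 6481 / 97
= 66.8 occurrences


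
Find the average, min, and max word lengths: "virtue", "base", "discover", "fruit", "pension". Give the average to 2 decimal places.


Lengths: "virtue"=6, "base"=4, "discover"=8, "fruit"=5, "pension"=7
Sum = 30, Count = 5
Average = 30/5 = 6.00
= avg=6.00, min=4, max=8


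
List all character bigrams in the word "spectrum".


Word: "spectrum" (length 8)
Number of bigrams = 8 - 2 + 1 = 7
  Position 0: "sp"
  Position 1: "pe"
  Position 2: "ec"
  Position 3: "ct"
  Position 4: "tr"
  Position 5: "ru"
  Position 6: "um"
Bigrams = "sp", "pe", "ec", "ct", "tr", "ru", "um"


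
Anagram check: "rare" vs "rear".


Word 1: "rare" → sorted: aerr
Word 2: "rear" → sorted: aerr
Same letters? aerr == aerr
Anagram = Yes


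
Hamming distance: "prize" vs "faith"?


Comparing character by character (same length = 5):
  Pos 0: 'p' vs 'f' !=
  Pos 1: 'r' vs 'a' !=
  Pos 2: 'i' vs 'i' =
  Pos 3: 'z' vs 't' !=
  Pos 4: 'e' vs 'h' !=
Hamming distance = 4


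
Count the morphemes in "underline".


Word: "underline"
Morphemes: under- | line
Each morpheme carries meaning
= 2 morphemes


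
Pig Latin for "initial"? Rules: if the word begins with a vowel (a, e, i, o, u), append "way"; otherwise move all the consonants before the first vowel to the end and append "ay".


Word: "initial"
Starts with vowel → add 'way'
Pig Latin = "initialway"


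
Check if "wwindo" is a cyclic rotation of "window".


Word: "window", Candidate: "wwindo"
Method: check if candidate is substring of word+word
"windowwindow" contains "wwindo"? Yes
Is rotation = Yes


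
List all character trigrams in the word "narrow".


Word: "narrow" (length 6)
Number of trigrams = 6 - 3 + 1 = 4
  Position 0: "nar"
  Position 1: "arr"
  Position 2: "rro"
  Position 3: "row"
Trigrams = "nar", "arr", "rro", "row"


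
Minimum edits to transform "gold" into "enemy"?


Word 1: "gold" (length 4)
Word 2: "enemy" (length 5)
One optimal edit sequence (insert/delete/substitute each cost 1):
  1. insert 'e'  (+1)
  2. substitute 'g' -> 'n'  (+1)
  3. substitute 'o' -> 'e'  (+1)
  4. substitute 'l' -> 'm'  (+1)
  5. substitute 'd' -> 'y'  (+1)
Total edit operations: 5
Edit distance = 5


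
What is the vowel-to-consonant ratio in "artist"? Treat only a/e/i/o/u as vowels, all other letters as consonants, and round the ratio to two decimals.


Word: "artist"
Vowels (a,e,i,o,u): 2
Consonants: 4
Ratio = 2/4
= 0.50


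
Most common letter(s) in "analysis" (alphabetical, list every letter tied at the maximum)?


Word: "analysis"
Letter counts:
  'a': 2
  'i': 1
  'l': 1
  'n': 1
  's': 2
  'y': 1
Maximum count = 2
Most frequent = 'a', 's' (2 times each)


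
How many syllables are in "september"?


Word: "september"
Syllable breakdown: sep-tem-ber
Counting: 3 parts
= 3 syllables


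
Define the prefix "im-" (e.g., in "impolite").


Prefix: im-
Example: impolite = im- + polite
Meaning = not / into


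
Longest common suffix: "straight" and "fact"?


Word 1: "straight"
Word 2: "fact"
Comparing from end:
  Pos -1: 't' == 't'
  Pos -2: 'h' != 'c' (stop)
LCS = "t" (length 1)


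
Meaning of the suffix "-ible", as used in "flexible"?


Suffix: -ible
Example: flexible = flex + -ible
Meaning = capable of


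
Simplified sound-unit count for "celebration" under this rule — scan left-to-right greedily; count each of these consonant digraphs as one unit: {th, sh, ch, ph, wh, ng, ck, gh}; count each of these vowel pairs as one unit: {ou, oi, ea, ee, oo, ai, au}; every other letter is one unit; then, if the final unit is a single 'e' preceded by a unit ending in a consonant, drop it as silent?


Word: "celebration" (11 letters)
Left-to-right scan:
  1. 'c' (letter)
  2. 'e' (letter)
  3. 'l' (letter)
  4. 'e' (letter)
  5. 'b' (letter)
  6. 'r' (letter)
  7. 'a' (letter)
  8. 't' (letter)
  9. 'i' (letter)
  10. 'o' (letter)
  11. 'n' (letter)
Units from scan: 11
Sound units = 11 units


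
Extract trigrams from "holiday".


Word: "holiday" (length 7)
Number of trigrams = 7 - 3 + 1 = 5
  Position 0: "hol"
  Position 1: "oli"
  Position 2: "lid"
  Position 3: "ida"
  Position 4: "day"
Trigrams = "hol", "oli", "lid", "ida", "day"


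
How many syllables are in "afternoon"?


Word: "afternoon"
Syllable breakdown: af · ter · noon
Counting: 3 parts
= 3 syllables


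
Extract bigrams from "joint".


Word: "joint" (length 5)
Number of bigrams = 5 - 2 + 1 = 4
  Position 0: "jo"
  Position 1: "oi"
  Position 2: "in"
  Position 3: "nt"
Bigrams = "jo", "oi", "in", "nt"


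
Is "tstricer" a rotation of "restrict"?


Word: "restrict", Candidate: "tstricer"
Method: check if candidate is substring of word+word
"restrictrestrict" contains "tstricer"? No
Is rotation = No


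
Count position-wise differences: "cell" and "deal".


Comparing character by character (same length = 4):
  Pos 0: 'c' vs 'd' !=
  Pos 1: 'e' vs 'e' =
  Pos 2: 'l' vs 'a' !=
  Pos 3: 'l' vs 'l' =
Hamming distance = 2


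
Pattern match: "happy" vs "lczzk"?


Pattern of "happy": [0, 1, 2, 2, 3]
Pattern of "lczzk": [0, 1, 2, 2, 3]
Patterns match
Same pattern = Yes


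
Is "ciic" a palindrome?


Word: "ciic"
Reversed: "ciic"
Forward == Backward? ciic == ciic
Palindrome = Yes


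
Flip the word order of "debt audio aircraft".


Original: "debt audio aircraft"
Words (1..n): debt | audio | aircraft
Reversed (n..1): aircraft | audio | debt
Result = "aircraft audio debt"


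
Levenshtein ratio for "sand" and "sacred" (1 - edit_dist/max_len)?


Word 1: "sand" (length 4)
Word 2: "sacred" (length 6)
One optimal edit sequence:
  1. keep 's'
  2. keep 'a'
  3. insert 'c'  (+1)
  4. insert 'r'  (+1)
  5. substitute 'n' -> 'e'  (+1)
  6. keep 'd'
Edit distance = 3
Max length = max(4, 6) = 6
Similarity = 1 - 3/6
= 0.5000


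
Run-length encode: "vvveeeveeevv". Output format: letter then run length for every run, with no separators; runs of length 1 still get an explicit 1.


String: "vvveeeveeevv"
Scanning for consecutive runs:
  'v' x 3
  'e' x 3
  'v' x 1
  'e' x 3
  'v' x 2
RLE = "v3e3v1e3v2"


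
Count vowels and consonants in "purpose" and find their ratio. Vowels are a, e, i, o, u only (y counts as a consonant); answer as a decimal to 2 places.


Word: "purpose"
Vowels (a,e,i,o,u): 3
Consonants: 4
Ratio = 3/4
= 0.75


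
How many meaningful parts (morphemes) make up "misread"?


Word: "misread"
Morphemes: mis- / read
Each morpheme carries meaning
= 2 morphemes


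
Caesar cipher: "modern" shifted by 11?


Word: "modern"
Shift: 11
Each letter → (letter + shift) mod 26:
  'm' (12) + 11 = 23 → 'x'
  'o' (14) + 11 = 25 → 'z'
  'd' (3) + 11 = 14 → 'o'
  'e' (4) + 11 = 15 → 'p'
  'r' (17) + 11 = 2 → 'c'
  'n' (13) + 11 = 24 → 'y'
Result = "xzopcy"


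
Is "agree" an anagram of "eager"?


Word 1: "eager" → sorted: aeegr
Word 2: "agree" → sorted: aeegr
Same letters? aeegr == aeegr
Anagram = Yes


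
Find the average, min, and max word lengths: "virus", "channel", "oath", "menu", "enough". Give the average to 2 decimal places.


Lengths: "virus"=5, "channel"=7, "oath"=4, "menu"=4, "enough"=6
Sum = 26, Count = 5
Average = 26/5 = 5.20
= avg=5.20, min=4, max=7


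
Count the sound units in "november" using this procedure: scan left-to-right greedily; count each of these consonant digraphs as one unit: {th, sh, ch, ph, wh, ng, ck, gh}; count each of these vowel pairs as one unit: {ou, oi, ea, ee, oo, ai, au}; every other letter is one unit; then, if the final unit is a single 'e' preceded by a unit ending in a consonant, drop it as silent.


Word: "november" (8 letters)
Left-to-right scan:
  (1) 'n' (letter)
  (2) 'o' (letter)
  (3) 'v' (letter)
  (4) 'e' (letter)
  (5) 'm' (letter)
  (6) 'b' (letter)
  (7) 'e' (letter)
  (8) 'r' (letter)
Units from scan: 8
Sound units = 8 units


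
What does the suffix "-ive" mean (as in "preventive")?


Suffix: -ive
Example: preventive = prevent + -ive
Meaning = tending to


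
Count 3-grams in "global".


Word: "global" (length 6)
Number of 3-grams = length - 3 + 1 = 6 - 3 + 1
= 4


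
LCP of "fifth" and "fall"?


Word 1: "fifth"
Word 2: "fall"
Comparing from start:
  Pos 0: 'f' == 'f'
  Pos 1: 'i' != 'a' (stop)
LCP = "f" (length 1)


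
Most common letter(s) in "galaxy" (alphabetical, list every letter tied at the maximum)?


Word: "galaxy"
Letter counts:
  'a': 2
  'g': 1
  'l': 1
  'x': 1
  'y': 1
Maximum count = 2
Most frequent = 'a' (2 times each)


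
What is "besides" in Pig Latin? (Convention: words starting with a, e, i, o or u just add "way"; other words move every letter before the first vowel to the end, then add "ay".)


Word: "besides"
Starts with consonant(s) → move to end, add 'ay'
Consonant cluster: "b"
Pig Latin = "esidesbay"


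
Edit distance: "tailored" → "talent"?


Word 1: "tailored" (length 8)
Word 2: "talent" (length 6)
One optimal edit sequence (insert/delete/substitute each cost 1):
  1. keep 't'
  2. keep 'a'
  3. delete 'i'  (+1)
  4. keep 'l'
  5. delete 'o'  (+1)
  6. substitute 'r' -> 'e'  (+1)
  7. substitute 'e' -> 'n'  (+1)
  8. substitute 'd' -> 't'  (+1)
Total edit operations: 5
Edit distance = 5


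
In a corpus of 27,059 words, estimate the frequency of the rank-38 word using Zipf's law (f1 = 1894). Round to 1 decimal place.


Zipf's law: f(r) = f(1) / r
f(1) = 1894
f(38) = 1894 / 38
= 49.8 occurrences


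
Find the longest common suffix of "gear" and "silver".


Word 1: "gear"
Word 2: "silver"
Comparing from end:
  Pos -1: 'r' == 'r'
  Pos -2: 'a' != 'e' (stop)
LCS = "r" (length 1)


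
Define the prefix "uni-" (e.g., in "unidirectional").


Prefix: uni-
As in: unidirectional -> uni- + directional
Meaning = one


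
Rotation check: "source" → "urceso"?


Word: "source", Candidate: "urceso"
Method: check if candidate is substring of word+word
"sourcesource" contains "urceso"? Yes
Is rotation = Yes


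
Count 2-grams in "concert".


Word: "concert" (length 7)
Number of 2-grams = length - 2 + 1 = 7 - 2 + 1
= 6


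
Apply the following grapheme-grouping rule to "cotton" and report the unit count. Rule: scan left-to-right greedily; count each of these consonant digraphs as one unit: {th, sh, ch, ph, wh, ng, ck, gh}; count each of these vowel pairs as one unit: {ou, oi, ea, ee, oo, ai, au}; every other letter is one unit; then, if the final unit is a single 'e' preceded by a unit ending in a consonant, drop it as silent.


Word: "cotton" (6 letters)
Left-to-right scan:
  1. 'c' (letter)
  2. 'o' (letter)
  3. 't' (letter)
  4. 't' (letter)
  5. 'o' (letter)
  6. 'n' (letter)
Units from scan: 6
Sound units = 6 units


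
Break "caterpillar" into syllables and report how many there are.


Word: "caterpillar"
Syllable breakdown: cat-er-pil-lar
Counting: 4 parts
= 4 syllables


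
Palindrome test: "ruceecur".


Word: "ruceecur"
Reversed: "ruceecur"
Forward == Backward? ruceecur == ruceecur
Palindrome = Yes


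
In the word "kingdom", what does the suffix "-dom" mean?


Suffix: -dom
Example: kingdom = king + -dom
Meaning = state / realm


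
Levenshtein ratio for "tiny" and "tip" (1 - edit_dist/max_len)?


Word 1: "tiny" (length 4)
Word 2: "tip" (length 3)
One optimal edit sequence:
  1. keep 't'
  2. keep 'i'
  3. delete 'n'  (+1)
  4. substitute 'y' -> 'p'  (+1)
Edit distance = 2
Max length = max(4, 3) = 4
Similarity = 1 - 2/4
= 0.5000


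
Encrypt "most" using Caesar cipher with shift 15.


Word: "most"
Shift: 15
Each letter → (letter + shift) mod 26:
  'm' (12) + 15 = 1 → 'b'
  'o' (14) + 15 = 3 → 'd'
  's' (18) + 15 = 7 → 'h'
  't' (19) + 15 = 8 → 'i'
Result = "bdhi"


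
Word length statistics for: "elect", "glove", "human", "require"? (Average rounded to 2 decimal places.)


Lengths: "elect"=5, "glove"=5, "human"=5, "require"=7
Sum = 22, Count = 4
Average = 22/4 = 5.50
= avg=5.50, min=5, max=7


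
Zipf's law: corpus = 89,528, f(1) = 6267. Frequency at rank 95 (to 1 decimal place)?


Zipf's law: f(r) = f(1) / r
f(1) = 6267
f(95) = 6267 / 95
= 66.0 occurrences


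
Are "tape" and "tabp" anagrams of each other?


Word 1: "tape" → sorted: aept
Word 2: "tabp" → sorted: abpt
Same letters? aept != abpt
Anagram = No


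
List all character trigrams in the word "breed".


Word: "breed" (length 5)
Number of trigrams = 5 - 3 + 1 = 3
  Position 0: "bre"
  Position 1: "ree"
  Position 2: "eed"
Trigrams = "bre", "ree", "eed"


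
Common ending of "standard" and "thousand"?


Word 1: "standard"
Word 2: "thousand"
Comparing from end:
  Pos -1: 'd' == 'd'
  Pos -2: 'r' != 'n' (stop)
LCS = "d" (length 1)


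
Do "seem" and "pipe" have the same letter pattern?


Pattern of "seem": [0, 1, 1, 2]
Pattern of "pipe": [0, 1, 0, 2]
Patterns do not match
Same pattern = No


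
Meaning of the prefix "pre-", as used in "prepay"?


Prefix: pre-
Example: prepay (pre- + pay)
Meaning = before


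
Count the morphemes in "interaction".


Word: "interaction"
Morphemes: inter- + act + -ion
Each morpheme carries meaning
= 3 morphemes


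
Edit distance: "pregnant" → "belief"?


Word 1: "pregnant" (length 8)
Word 2: "belief" (length 6)
One optimal edit sequence (insert/delete/substitute each cost 1):
  1. delete 'p'  (+1)
  2. substitute 'r' -> 'b'  (+1)
  3. keep 'e'
  4. delete 'g'  (+1)
  5. substitute 'n' -> 'l'  (+1)
  6. substitute 'a' -> 'i'  (+1)
  7. substitute 'n' -> 'e'  (+1)
  8. substitute 't' -> 'f'  (+1)
Total edit operations: 7
Edit distance = 7


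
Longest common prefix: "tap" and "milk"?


Word 1: "tap"
Word 2: "milk"
Comparing from start:
  Pos 0: 't' != 'm' (stop)
LCP = "" (length 0)


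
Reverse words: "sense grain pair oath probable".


Original: "sense grain pair oath probable"
Words (1..n): sense | grain | pair | oath | probable
Reversed (n..1): probable | oath | pair | grain | sense
Result = "probable oath pair grain sense"


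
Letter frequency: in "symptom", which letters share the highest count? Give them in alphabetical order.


Word: "symptom"
Letter counts:
  'm': 2
  'o': 1
  'p': 1
  's': 1
  't': 1
  'y': 1
Maximum count = 2
Most frequent = 'm' (2 times each)


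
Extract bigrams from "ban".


Word: "ban" (length 3)
Number of bigrams = 3 - 2 + 1 = 2
  Position 0: "ba"
  Position 1: "an"
Bigrams = "ba", "an"


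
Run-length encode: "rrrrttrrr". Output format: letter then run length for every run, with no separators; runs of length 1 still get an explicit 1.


String: "rrrrttrrr"
Scanning for consecutive runs:
  'r' x 4
  't' x 2
  'r' x 3
RLE = "r4t2r3"
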